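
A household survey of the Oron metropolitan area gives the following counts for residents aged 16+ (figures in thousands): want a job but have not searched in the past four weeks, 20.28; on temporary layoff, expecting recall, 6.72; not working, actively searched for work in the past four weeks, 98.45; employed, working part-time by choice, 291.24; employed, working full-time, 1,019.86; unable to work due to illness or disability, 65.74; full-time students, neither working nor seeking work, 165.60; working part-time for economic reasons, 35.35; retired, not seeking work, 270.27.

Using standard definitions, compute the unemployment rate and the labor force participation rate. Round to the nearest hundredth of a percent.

Employed = 291.24 + 1,019.86 + 35.35 = 1,346.45 thousand (anyone who worked, including part-time for economic reasons, counts as employed).
Unemployed = 6.72 + 98.45 = 105.17 thousand (jobless and actively searching, or on temporary layoff).
Labor force = 1,346.45 + 105.17 = 1,451.62 thousand.
Not in labor force = 20.28 + 65.74 + 165.60 + 270.27 = 521.89 thousand (those not working and not actively searching are outside the labor force — including those who want a job but have given up searching).
Civilian working-age population = 1,451.62 + 521.89 = 1,973.51 thousand.
Unemployment rate = 105.17 / 1,451.62 = 7.25%.
Labor force participation rate = 1,451.62 / 1,973.51 = 73.56%.

Unemployment rate ≈ 7.25%; labor force participation rate ≈ 73.56%.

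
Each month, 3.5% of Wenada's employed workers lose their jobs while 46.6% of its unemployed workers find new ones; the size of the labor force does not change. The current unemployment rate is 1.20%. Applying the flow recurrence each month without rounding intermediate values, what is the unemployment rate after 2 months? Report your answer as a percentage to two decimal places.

Unemployment rate after two months ≈ 5.55%.

With a fixed labor force, u_{t+1} = u_t + s·(1−u_t) − f·u_t = u_t·(1−s−f) + s.
Here 1−s−f = 0.499 and s = 0.035.
u_1 = 0.012000 × 0.499 + 0.035 = 0.040988.
u_2 = 0.040988 × 0.499 + 0.035 = 0.055453.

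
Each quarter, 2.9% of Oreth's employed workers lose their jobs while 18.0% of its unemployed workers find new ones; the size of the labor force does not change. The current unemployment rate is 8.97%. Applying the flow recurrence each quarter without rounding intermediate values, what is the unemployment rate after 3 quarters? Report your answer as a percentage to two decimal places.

Unemployment rate after three quarters ≈ 11.45%.

With a fixed labor force, u_{t+1} = u_t + s·(1−u_t) − f·u_t = u_t·(1−s−f) + s.
Here 1−s−f = 0.791 and s = 0.029.
u_1 = 0.089700 × 0.791 + 0.029 = 0.099953.
u_2 = 0.099953 × 0.791 + 0.029 = 0.108063.
u_3 = 0.108063 × 0.791 + 0.029 = 0.114478.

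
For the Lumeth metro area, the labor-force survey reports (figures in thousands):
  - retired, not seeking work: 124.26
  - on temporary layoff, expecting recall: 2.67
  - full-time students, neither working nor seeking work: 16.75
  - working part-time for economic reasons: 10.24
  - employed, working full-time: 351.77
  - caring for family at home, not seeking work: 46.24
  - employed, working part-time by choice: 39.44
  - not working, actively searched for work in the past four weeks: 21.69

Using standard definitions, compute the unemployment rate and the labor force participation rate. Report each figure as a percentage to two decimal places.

Unemployment rate ≈ 5.72%; labor force participation rate ≈ 69.46%.

Employed = 10.24 + 351.77 + 39.44 = 401.45 thousand (anyone who worked, including part-time for economic reasons, counts as employed).
Unemployed = 2.67 + 21.69 = 24.36 thousand (jobless and actively searching, or on temporary layoff).
Labor force = 401.45 + 24.36 = 425.81 thousand.
Not in labor force = 124.26 + 16.75 + 46.24 = 187.25 thousand (those not working and not actively searching are outside the labor force).
Civilian working-age population = 425.81 + 187.25 = 613.06 thousand.
Unemployment rate = 24.36 / 425.81 = 5.72%.
Labor force participation rate = 425.81 / 613.06 = 69.46%.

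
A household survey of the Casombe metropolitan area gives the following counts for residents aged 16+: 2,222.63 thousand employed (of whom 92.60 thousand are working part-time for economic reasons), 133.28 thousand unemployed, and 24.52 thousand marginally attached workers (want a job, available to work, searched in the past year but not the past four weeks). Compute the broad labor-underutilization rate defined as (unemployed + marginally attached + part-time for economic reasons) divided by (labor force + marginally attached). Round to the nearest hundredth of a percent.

Labor force = 2,222.63 + 133.28 = 2,355.91 thousand.
Numerator = 133.28 + 24.52 + 92.60 = 250.40 thousand.
Denominator = 2,355.91 + 24.52 = 2,380.43 thousand.
Broad rate = 250.40 / 2,380.43 = 10.52%.

Broad underutilization rate ≈ 10.52%.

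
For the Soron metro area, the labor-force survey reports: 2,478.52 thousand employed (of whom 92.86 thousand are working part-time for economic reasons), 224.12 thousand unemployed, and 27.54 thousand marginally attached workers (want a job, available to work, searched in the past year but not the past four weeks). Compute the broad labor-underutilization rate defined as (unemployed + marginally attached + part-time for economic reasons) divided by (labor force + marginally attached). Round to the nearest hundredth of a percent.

Broad underutilization rate ≈ 12.62%.

Labor force = 2,478.52 + 224.12 = 2,702.64 thousand.
Numerator = 224.12 + 27.54 + 92.86 = 344.52 thousand.
Denominator = 2,702.64 + 27.54 = 2,730.18 thousand.
Broad rate = 344.52 / 2,730.18 = 12.62%.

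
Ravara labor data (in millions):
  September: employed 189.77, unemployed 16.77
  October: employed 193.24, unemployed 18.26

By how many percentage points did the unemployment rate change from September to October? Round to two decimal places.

September: labor force = 189.77 + 16.77 = 206.54; u = 16.77/206.54 = 8.12%.
October: labor force = 193.24 + 18.26 = 211.50; u = 18.26/211.50 = 8.63%.
Change = 8.63% − 8.12% = +0.51 pp.

The unemployment rate changed by +0.51 percentage points.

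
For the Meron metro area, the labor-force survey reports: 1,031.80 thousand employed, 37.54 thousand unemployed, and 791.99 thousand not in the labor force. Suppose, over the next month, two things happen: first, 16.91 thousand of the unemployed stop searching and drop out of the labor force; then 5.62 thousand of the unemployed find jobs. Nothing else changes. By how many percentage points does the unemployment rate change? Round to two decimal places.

Initially, labor force = 1,031.80 + 37.54 = 1,069.34 thousand, so u = 37.54/1,069.34 = 3.51%.
After the first change, unemployed and labor force both fall by 16.91 → E = 1,031.80, U = 20.63, labor force = 1,052.43 thousand.
After the second change, unemployed falls and employed rises by 5.62; labor force unchanged → E = 1,037.42, U = 15.01, labor force = 1,052.43 thousand.
New unemployment rate = 15.01 / 1,052.43 = 1.43%.
Change = 1.43% − 3.51% = −2.08 percentage points.

The unemployment rate changes by −2.08 percentage points.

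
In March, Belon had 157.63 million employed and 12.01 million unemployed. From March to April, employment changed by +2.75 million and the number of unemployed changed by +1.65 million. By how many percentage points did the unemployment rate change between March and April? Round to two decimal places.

The unemployment rate changed by +0.77 percentage points.

March: labor force = 157.63 + 12.01 = 169.64; u = 12.01/169.64 = 7.08%.
April: labor force = 160.38 + 13.66 = 174.04; u = 13.66/174.04 = 7.85%.
Change = 7.85% − 7.08% = +0.77 pp.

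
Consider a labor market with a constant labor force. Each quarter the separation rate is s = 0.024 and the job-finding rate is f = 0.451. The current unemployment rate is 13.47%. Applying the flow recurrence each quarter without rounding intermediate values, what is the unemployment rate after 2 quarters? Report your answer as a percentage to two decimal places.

With a fixed labor force, u_{t+1} = u_t + s·(1−u_t) − f·u_t = u_t·(1−s−f) + s.
Here 1−s−f = 0.525 and s = 0.024.
u_1 = 0.134700 × 0.525 + 0.024 = 0.094718.
u_2 = 0.094718 × 0.525 + 0.024 = 0.073727.

Unemployment rate after two quarters ≈ 7.37%.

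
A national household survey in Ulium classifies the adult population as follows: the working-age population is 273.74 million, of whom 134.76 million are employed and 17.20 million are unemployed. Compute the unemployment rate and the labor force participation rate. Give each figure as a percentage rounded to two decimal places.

Unemployment rate ≈ 11.32%; labor force participation rate ≈ 55.51%.

Labor force = employed + unemployed = 134.76 + 17.20 = 151.96 million.
Unemployment rate = 17.20 / 151.96 = 11.32%.
Labor force participation rate = 151.96 / 273.74 = 55.51%.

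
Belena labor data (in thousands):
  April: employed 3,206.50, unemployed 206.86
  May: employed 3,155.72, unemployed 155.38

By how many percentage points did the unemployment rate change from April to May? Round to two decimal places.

April: labor force = 3,206.50 + 206.86 = 3,413.36; u = 206.86/3,413.36 = 6.06%.
May: labor force = 3,155.72 + 155.38 = 3,311.10; u = 155.38/3,311.10 = 4.69%.
Change = 4.69% − 6.06% = −1.37 pp.

The unemployment rate changed by −1.37 percentage points.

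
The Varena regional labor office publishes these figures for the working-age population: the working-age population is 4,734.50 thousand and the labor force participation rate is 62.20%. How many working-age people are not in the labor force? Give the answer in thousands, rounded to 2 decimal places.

Share not in the labor force = 1 − 0.6220 = 0.3780.
Not in labor force = 0.3780 × 4,734.50 ≈ 1,789.64 thousand.

About 1,789.64 thousand are not in the labor force.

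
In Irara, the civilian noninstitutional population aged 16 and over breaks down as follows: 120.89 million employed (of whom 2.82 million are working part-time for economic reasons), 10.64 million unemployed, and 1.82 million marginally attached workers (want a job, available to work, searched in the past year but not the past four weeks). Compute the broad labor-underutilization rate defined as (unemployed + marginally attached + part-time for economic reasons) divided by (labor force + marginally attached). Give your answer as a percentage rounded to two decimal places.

Broad underutilization rate ≈ 11.46%.

Labor force = 120.89 + 10.64 = 131.53 million.
Numerator = 10.64 + 1.82 + 2.82 = 15.28 million.
Denominator = 131.53 + 1.82 = 133.35 million.
Broad rate = 15.28 / 133.35 = 11.46%.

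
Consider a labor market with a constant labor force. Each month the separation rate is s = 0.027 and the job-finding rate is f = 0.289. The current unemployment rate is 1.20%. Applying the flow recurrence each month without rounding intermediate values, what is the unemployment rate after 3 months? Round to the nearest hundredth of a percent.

Unemployment rate after three months ≈ 6.19%.

With a fixed labor force, u_{t+1} = u_t + s·(1−u_t) − f·u_t = u_t·(1−s−f) + s.
Here 1−s−f = 0.684 and s = 0.027.
u_1 = 0.012000 × 0.684 + 0.027 = 0.035208.
u_2 = 0.035208 × 0.684 + 0.027 = 0.051082.
u_3 = 0.051082 × 0.684 + 0.027 = 0.061940.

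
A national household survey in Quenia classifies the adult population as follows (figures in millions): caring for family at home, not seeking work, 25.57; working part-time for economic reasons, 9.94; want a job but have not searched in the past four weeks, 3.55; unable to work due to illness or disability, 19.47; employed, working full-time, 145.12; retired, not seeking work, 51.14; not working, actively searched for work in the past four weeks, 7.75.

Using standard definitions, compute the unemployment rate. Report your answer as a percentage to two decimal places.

Employed = 9.94 + 145.12 = 155.06 million (anyone who worked, including part-time for economic reasons, counts as employed).
Unemployed = 7.75 million.
Labor force = 155.06 + 7.75 = 162.81 million.
Unemployment rate = 7.75 / 162.81 = 4.76%.

Unemployment rate ≈ 4.76%.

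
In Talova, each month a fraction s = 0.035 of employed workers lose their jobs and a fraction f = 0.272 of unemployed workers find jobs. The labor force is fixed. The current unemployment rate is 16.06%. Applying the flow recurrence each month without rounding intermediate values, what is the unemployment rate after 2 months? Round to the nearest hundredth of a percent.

Unemployment rate after two months ≈ 13.64%.

With a fixed labor force, u_{t+1} = u_t + s·(1−u_t) − f·u_t = u_t·(1−s−f) + s.
Here 1−s−f = 0.693 and s = 0.035.
u_1 = 0.160600 × 0.693 + 0.035 = 0.146296.
u_2 = 0.146296 × 0.693 + 0.035 = 0.136383.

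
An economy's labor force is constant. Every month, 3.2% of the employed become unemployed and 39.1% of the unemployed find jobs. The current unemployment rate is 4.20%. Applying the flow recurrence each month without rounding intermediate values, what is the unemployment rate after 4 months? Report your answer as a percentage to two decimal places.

With a fixed labor force, u_{t+1} = u_t + s·(1−u_t) − f·u_t = u_t·(1−s−f) + s.
Here 1−s−f = 0.577 and s = 0.032.
u_1 = 0.042000 × 0.577 + 0.032 = 0.056234.
u_2 = 0.056234 × 0.577 + 0.032 = 0.064447.
u_3 = 0.064447 × 0.577 + 0.032 = 0.069186.
u_4 = 0.069186 × 0.577 + 0.032 = 0.071920.

Unemployment rate after four months ≈ 7.19%.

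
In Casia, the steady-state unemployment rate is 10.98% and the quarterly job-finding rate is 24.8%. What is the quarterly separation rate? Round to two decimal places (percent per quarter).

From u* = s/(s+f): s = u·f/(1−u).
s = 0.1098 × 24.8 / (1 − 0.1098) = 2.7230 / 0.8902 ≈ 3.06% per quarter.

Separation rate ≈ 3.06% per quarter.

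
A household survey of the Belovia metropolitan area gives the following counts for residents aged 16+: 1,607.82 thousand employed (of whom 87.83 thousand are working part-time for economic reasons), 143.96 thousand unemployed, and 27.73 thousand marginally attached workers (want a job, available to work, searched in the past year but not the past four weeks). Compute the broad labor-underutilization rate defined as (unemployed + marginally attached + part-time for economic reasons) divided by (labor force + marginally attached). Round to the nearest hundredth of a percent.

Labor force = 1,607.82 + 143.96 = 1,751.78 thousand.
Numerator = 143.96 + 27.73 + 87.83 = 259.52 thousand.
Denominator = 1,751.78 + 27.73 = 1,779.51 thousand.
Broad rate = 259.52 / 1,779.51 = 14.58%.

Broad underutilization rate ≈ 14.58%.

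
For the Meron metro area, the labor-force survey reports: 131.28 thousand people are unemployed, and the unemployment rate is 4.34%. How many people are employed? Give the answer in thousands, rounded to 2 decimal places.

About 2,893.60 thousand are employed.

Labor force = U / u = 131.28 / 0.0434 ≈ 3,024.88 thousand.
Employed = labor force − unemployed = 3,024.88 − 131.28 = 2,893.60 thousand.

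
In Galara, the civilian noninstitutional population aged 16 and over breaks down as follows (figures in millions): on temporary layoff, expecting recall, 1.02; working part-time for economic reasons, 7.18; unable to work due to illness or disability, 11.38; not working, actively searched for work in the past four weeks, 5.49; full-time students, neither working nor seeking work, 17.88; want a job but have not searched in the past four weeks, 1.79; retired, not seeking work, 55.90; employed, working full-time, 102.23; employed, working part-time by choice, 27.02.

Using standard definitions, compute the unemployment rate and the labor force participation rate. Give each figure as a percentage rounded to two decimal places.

Unemployment rate ≈ 4.55%; labor force participation rate ≈ 62.18%.

Employed = 7.18 + 102.23 + 27.02 = 136.43 million (anyone who worked, including part-time for economic reasons, counts as employed).
Unemployed = 1.02 + 5.49 = 6.51 million (jobless and actively searching, or on temporary layoff).
Labor force = 136.43 + 6.51 = 142.94 million.
Not in labor force = 11.38 + 17.88 + 1.79 + 55.90 = 86.95 million (those not working and not actively searching are outside the labor force — including those who want a job but have given up searching).
Civilian working-age population = 142.94 + 86.95 = 229.89 million.
Unemployment rate = 6.51 / 142.94 = 4.55%.
Labor force participation rate = 142.94 / 229.89 = 62.18%.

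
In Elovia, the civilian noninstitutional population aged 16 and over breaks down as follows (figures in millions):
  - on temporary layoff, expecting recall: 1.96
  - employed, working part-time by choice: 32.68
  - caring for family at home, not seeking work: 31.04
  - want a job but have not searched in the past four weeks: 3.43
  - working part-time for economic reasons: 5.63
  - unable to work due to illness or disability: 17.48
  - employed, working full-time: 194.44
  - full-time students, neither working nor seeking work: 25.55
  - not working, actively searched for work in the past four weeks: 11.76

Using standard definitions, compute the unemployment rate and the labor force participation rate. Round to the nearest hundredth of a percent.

Unemployment rate ≈ 5.57%; labor force participation rate ≈ 76.08%.

Employed = 32.68 + 5.63 + 194.44 = 232.75 million (anyone who worked, including part-time for economic reasons, counts as employed).
Unemployed = 1.96 + 11.76 = 13.72 million (jobless and actively searching, or on temporary layoff).
Labor force = 232.75 + 13.72 = 246.47 million.
Not in labor force = 31.04 + 3.43 + 17.48 + 25.55 = 77.50 million (those not working and not actively searching are outside the labor force — including those who want a job but have given up searching).
Civilian working-age population = 246.47 + 77.50 = 323.97 million.
Unemployment rate = 13.72 / 246.47 = 5.57%.
Labor force participation rate = 246.47 / 323.97 = 76.08%.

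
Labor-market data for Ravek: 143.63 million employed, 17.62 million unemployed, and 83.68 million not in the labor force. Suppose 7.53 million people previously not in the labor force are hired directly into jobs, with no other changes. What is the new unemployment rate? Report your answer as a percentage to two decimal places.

Initially, labor force = 143.63 + 17.62 = 161.25 million, so u = 17.62/161.25 = 10.93%.
After the change, employed and labor force both rise by 7.53; unemployed unchanged → E = 151.16, U = 17.62, labor force = 168.78 million.
New unemployment rate = 17.62 / 168.78 = 10.44%.

New unemployment rate ≈ 10.44%.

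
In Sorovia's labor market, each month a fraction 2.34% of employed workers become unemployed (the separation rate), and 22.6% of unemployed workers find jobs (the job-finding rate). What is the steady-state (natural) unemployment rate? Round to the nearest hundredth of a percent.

Steady-state unemployment rate ≈ 9.38%.

At steady state the flows balance: s·E = f·U, so U/(E+U) = s/(s+f).
u* = 2.34 / (2.34 + 22.6) = 2.34 / 24.94 = 9.38%.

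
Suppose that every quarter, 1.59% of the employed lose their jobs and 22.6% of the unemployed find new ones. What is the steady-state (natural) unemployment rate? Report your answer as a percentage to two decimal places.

At steady state the flows balance: s·E = f·U, so U/(E+U) = s/(s+f).
u* = 1.59 / (1.59 + 22.6) = 1.59 / 24.19 = 6.57%.

Steady-state unemployment rate ≈ 6.57%.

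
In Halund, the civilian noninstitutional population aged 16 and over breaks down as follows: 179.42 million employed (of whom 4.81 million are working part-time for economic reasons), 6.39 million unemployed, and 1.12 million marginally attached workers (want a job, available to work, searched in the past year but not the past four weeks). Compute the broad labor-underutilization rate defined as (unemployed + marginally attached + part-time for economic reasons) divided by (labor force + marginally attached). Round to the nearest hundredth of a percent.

Labor force = 179.42 + 6.39 = 185.81 million.
Numerator = 6.39 + 1.12 + 4.81 = 12.32 million.
Denominator = 185.81 + 1.12 = 186.93 million.
Broad rate = 12.32 / 186.93 = 6.59%.

Broad underutilization rate ≈ 6.59%.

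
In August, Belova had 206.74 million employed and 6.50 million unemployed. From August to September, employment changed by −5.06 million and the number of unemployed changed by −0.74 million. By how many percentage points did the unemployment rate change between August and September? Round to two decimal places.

The unemployment rate changed by −0.27 percentage points.

August: labor force = 206.74 + 6.50 = 213.24; u = 6.50/213.24 = 3.05%.
September: labor force = 201.68 + 5.76 = 207.44; u = 5.76/207.44 = 2.78%.
Change = 2.78% − 3.05% = −0.27 pp.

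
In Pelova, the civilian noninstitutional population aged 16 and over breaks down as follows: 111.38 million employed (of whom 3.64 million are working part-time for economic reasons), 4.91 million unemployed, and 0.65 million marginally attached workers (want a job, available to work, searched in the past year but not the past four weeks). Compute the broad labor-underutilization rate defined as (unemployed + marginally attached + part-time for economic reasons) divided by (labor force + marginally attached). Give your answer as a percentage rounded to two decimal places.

Labor force = 111.38 + 4.91 = 116.29 million.
Numerator = 4.91 + 0.65 + 3.64 = 9.20 million.
Denominator = 116.29 + 0.65 = 116.94 million.
Broad rate = 9.20 / 116.94 = 7.87%.

Broad underutilization rate ≈ 7.87%.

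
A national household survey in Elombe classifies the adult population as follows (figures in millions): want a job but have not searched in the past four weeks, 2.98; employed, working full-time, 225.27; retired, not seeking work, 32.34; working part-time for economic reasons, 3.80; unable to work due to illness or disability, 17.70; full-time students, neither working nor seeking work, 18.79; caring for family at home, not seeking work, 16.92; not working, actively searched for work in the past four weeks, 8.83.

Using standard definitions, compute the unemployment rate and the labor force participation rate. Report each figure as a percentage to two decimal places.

Unemployment rate ≈ 3.71%; labor force participation rate ≈ 72.83%.

Employed = 225.27 + 3.80 = 229.07 million (anyone who worked, including part-time for economic reasons, counts as employed).
Unemployed = 8.83 million.
Labor force = 229.07 + 8.83 = 237.90 million.
Not in labor force = 2.98 + 32.34 + 17.70 + 18.79 + 16.92 = 88.73 million (those not working and not actively searching are outside the labor force — including those who want a job but have given up searching).
Civilian working-age population = 237.90 + 88.73 = 326.63 million.
Unemployment rate = 8.83 / 237.90 = 3.71%.
Labor force participation rate = 237.90 / 326.63 = 72.83%.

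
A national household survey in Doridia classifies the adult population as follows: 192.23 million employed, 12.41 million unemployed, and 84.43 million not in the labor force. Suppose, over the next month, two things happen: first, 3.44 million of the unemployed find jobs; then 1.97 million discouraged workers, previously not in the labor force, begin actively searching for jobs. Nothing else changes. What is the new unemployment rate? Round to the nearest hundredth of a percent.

New unemployment rate ≈ 5.30%.

Initially, labor force = 192.23 + 12.41 = 204.64 million, so u = 12.41/204.64 = 6.06%.
After the first change, unemployed falls and employed rises by 3.44; labor force unchanged → E = 195.67, U = 8.97, labor force = 204.64 million.
After the second change, unemployed and labor force both rise by 1.97 → E = 195.67, U = 10.94, labor force = 206.61 million.
New unemployment rate = 10.94 / 206.61 = 5.30%.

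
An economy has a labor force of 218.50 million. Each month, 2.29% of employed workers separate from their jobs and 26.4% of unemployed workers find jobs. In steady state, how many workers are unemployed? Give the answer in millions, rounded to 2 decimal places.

About 17.44 million are unemployed in steady state.

Steady-state unemployment rate u* = s/(s+f) = 2.29/(2.29+26.4) = 0.079819.
Unemployed = u* × labor force = 0.079819 × 218.50 ≈ 17.44 million.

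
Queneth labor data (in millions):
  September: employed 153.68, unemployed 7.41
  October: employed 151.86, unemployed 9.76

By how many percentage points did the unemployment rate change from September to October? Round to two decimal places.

September: labor force = 153.68 + 7.41 = 161.09; u = 7.41/161.09 = 4.60%.
October: labor force = 151.86 + 9.76 = 161.62; u = 9.76/161.62 = 6.04%.
Change = 6.04% − 4.60% = +1.44 pp.

The unemployment rate changed by +1.44 percentage points.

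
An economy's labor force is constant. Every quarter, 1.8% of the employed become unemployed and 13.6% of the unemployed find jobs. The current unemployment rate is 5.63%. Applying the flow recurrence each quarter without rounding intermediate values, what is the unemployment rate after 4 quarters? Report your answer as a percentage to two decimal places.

With a fixed labor force, u_{t+1} = u_t + s·(1−u_t) − f·u_t = u_t·(1−s−f) + s.
Here 1−s−f = 0.846 and s = 0.018.
u_1 = 0.056300 × 0.846 + 0.018 = 0.065630.
u_2 = 0.065630 × 0.846 + 0.018 = 0.073523.
u_3 = 0.073523 × 0.846 + 0.018 = 0.080200.
u_4 = 0.080200 × 0.846 + 0.018 = 0.085849.

Unemployment rate after four quarters ≈ 8.58%.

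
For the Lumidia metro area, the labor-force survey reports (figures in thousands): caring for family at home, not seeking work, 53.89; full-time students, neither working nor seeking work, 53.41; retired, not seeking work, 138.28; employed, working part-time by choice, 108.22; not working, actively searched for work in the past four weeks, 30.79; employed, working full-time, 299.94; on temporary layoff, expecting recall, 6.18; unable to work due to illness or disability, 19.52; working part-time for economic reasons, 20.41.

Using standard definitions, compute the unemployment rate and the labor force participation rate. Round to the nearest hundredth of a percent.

Unemployment rate ≈ 7.94%; labor force participation rate ≈ 63.72%.

Employed = 108.22 + 299.94 + 20.41 = 428.57 thousand (anyone who worked, including part-time for economic reasons, counts as employed).
Unemployed = 30.79 + 6.18 = 36.97 thousand (jobless and actively searching, or on temporary layoff).
Labor force = 428.57 + 36.97 = 465.54 thousand.
Not in labor force = 53.89 + 53.41 + 138.28 + 19.52 = 265.10 thousand (those not working and not actively searching are outside the labor force).
Civilian working-age population = 465.54 + 265.10 = 730.64 thousand.
Unemployment rate = 36.97 / 465.54 = 7.94%.
Labor force participation rate = 465.54 / 730.64 = 63.72%.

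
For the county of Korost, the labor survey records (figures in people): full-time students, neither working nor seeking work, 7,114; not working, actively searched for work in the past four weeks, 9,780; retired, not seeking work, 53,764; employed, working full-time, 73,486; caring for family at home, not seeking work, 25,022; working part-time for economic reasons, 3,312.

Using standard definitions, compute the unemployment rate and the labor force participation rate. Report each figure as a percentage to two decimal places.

Unemployment rate ≈ 11.30%; labor force participation rate ≈ 50.20%.

Employed = 73,486 + 3,312 = 76,798 (anyone who worked, including part-time for economic reasons, counts as employed).
Unemployed = 9,780.
Labor force = 76,798 + 9,780 = 86,578.
Not in labor force = 7,114 + 53,764 + 25,022 = 85,900 (those not working and not actively searching are outside the labor force).
Civilian working-age population = 86,578 + 85,900 = 172,478.
Unemployment rate = 9,780 / 86,578 = 11.30%.
Labor force participation rate = 86,578 / 172,478 = 50.20%.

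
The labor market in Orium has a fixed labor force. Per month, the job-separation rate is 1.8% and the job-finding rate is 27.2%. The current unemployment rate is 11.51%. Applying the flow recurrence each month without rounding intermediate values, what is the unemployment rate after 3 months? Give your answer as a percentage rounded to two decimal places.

Unemployment rate after three months ≈ 8.10%.

With a fixed labor force, u_{t+1} = u_t + s·(1−u_t) − f·u_t = u_t·(1−s−f) + s.
Here 1−s−f = 0.710 and s = 0.018.
u_1 = 0.115100 × 0.710 + 0.018 = 0.099721.
u_2 = 0.099721 × 0.710 + 0.018 = 0.088802.
u_3 = 0.088802 × 0.710 + 0.018 = 0.081049.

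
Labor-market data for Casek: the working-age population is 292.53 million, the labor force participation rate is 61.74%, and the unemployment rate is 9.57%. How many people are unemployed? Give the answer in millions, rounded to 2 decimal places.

About 17.28 million are unemployed.

Labor force = 0.6174 × 292.53 = 180.61 million.
Unemployed = 0.0957 × 180.61 ≈ 17.28 million.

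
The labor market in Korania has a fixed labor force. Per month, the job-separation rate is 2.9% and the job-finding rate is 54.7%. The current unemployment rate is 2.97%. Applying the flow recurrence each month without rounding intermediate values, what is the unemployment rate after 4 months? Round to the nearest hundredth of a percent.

With a fixed labor force, u_{t+1} = u_t + s·(1−u_t) − f·u_t = u_t·(1−s−f) + s.
Here 1−s−f = 0.424 and s = 0.029.
u_1 = 0.029700 × 0.424 + 0.029 = 0.041593.
u_2 = 0.041593 × 0.424 + 0.029 = 0.046635.
u_3 = 0.046635 × 0.424 + 0.029 = 0.048773.
u_4 = 0.048773 × 0.424 + 0.029 = 0.049680.

Unemployment rate after four months ≈ 4.97%.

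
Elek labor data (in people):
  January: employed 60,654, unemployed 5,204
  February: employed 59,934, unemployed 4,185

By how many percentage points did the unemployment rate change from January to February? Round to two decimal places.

January: labor force = 60,654 + 5,204 = 65,858; u = 5,204/65,858 = 7.90%.
February: labor force = 59,934 + 4,185 = 64,119; u = 4,185/64,119 = 6.53%.
Change = 6.53% − 7.90% = −1.37 pp.

The unemployment rate changed by −1.37 percentage points.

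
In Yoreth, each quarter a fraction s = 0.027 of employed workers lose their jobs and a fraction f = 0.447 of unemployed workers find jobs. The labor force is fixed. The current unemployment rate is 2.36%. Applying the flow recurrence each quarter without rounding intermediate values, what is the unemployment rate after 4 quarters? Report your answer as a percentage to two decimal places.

Unemployment rate after four quarters ≈ 5.44%.

With a fixed labor force, u_{t+1} = u_t + s·(1−u_t) − f·u_t = u_t·(1−s−f) + s.
Here 1−s−f = 0.526 and s = 0.027.
u_1 = 0.023600 × 0.526 + 0.027 = 0.039414.
u_2 = 0.039414 × 0.526 + 0.027 = 0.047732.
u_3 = 0.047732 × 0.526 + 0.027 = 0.052107.
u_4 = 0.052107 × 0.526 + 0.027 = 0.054408.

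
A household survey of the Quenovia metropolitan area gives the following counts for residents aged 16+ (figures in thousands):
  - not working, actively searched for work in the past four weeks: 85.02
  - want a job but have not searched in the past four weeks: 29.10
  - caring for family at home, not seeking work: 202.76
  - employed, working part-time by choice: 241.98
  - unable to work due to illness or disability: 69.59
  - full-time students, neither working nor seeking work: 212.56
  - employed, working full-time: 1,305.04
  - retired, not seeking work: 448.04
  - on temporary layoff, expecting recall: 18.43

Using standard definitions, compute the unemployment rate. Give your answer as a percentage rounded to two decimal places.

Unemployment rate ≈ 6.27%.

Employed = 241.98 + 1,305.04 = 1,547.02 thousand.
Unemployed = 85.02 + 18.43 = 103.45 thousand (jobless and actively searching, or on temporary layoff).
Labor force = 1,547.02 + 103.45 = 1,650.47 thousand.
Unemployment rate = 103.45 / 1,650.47 = 6.27%.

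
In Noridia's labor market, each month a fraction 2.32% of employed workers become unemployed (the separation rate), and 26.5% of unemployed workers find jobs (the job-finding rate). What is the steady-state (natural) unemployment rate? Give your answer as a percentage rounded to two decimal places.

At steady state the flows balance: s·E = f·U, so U/(E+U) = s/(s+f).
u* = 2.32 / (2.32 + 26.5) = 2.32 / 28.82 = 8.05%.

Steady-state unemployment rate ≈ 8.05%.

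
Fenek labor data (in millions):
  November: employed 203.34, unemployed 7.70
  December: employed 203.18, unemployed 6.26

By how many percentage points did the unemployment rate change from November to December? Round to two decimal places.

November: labor force = 203.34 + 7.70 = 211.04; u = 7.70/211.04 = 3.65%.
December: labor force = 203.18 + 6.26 = 209.44; u = 6.26/209.44 = 2.99%.
Change = 2.99% − 3.65% = −0.66 pp.

The unemployment rate changed by −0.66 percentage points.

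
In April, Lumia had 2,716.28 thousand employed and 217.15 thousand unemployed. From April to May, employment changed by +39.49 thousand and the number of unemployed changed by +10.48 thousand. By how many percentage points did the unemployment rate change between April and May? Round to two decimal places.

April: labor force = 2,716.28 + 217.15 = 2,933.43; u = 217.15/2,933.43 = 7.40%.
May: labor force = 2,755.77 + 227.63 = 2,983.40; u = 227.63/2,983.40 = 7.63%.
Change = 7.63% − 7.40% = +0.23 pp.

The unemployment rate changed by +0.23 percentage points.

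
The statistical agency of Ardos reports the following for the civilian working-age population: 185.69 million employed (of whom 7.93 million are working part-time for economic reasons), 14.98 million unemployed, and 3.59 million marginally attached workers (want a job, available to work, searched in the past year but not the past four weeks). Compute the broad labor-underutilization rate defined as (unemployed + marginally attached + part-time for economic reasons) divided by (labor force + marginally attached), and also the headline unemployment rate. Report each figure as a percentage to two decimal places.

Labor force = 185.69 + 14.98 = 200.67 million.
Numerator = 14.98 + 3.59 + 7.93 = 26.50 million.
Denominator = 200.67 + 3.59 = 204.26 million.
Broad rate = 26.50 / 204.26 = 12.97%.
Headline unemployment rate = 14.98 / 200.67 = 7.46%.

Broad underutilization rate ≈ 12.97%; headline unemployment rate ≈ 7.46%.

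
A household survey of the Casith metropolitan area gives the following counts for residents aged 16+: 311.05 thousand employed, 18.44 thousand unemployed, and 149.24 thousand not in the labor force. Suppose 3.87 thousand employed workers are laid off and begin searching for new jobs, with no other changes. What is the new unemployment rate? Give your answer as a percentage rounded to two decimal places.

Initially, labor force = 311.05 + 18.44 = 329.49 thousand, so u = 18.44/329.49 = 5.60%.
After the change, employed falls and unemployed rises by 3.87; labor force unchanged → E = 307.18, U = 22.31, labor force = 329.49 thousand.
New unemployment rate = 22.31 / 329.49 = 6.77%.

New unemployment rate ≈ 6.77%.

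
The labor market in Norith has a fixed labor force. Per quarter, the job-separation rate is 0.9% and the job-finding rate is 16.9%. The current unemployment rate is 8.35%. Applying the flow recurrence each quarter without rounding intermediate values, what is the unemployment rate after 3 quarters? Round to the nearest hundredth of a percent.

Unemployment rate after three quarters ≈ 6.89%.

With a fixed labor force, u_{t+1} = u_t + s·(1−u_t) − f·u_t = u_t·(1−s−f) + s.
Here 1−s−f = 0.822 and s = 0.009.
u_1 = 0.083500 × 0.822 + 0.009 = 0.077637.
u_2 = 0.077637 × 0.822 + 0.009 = 0.072818.
u_3 = 0.072818 × 0.822 + 0.009 = 0.068856.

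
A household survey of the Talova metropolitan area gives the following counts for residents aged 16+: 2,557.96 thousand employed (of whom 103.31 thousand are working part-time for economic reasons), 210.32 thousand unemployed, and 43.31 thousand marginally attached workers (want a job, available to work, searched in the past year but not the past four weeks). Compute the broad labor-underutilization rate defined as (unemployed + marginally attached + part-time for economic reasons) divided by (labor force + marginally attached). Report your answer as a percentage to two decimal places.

Labor force = 2,557.96 + 210.32 = 2,768.28 thousand.
Numerator = 210.32 + 43.31 + 103.31 = 356.94 thousand.
Denominator = 2,768.28 + 43.31 = 2,811.59 thousand.
Broad rate = 356.94 / 2,811.59 = 12.70%.

Broad underutilization rate ≈ 12.70%.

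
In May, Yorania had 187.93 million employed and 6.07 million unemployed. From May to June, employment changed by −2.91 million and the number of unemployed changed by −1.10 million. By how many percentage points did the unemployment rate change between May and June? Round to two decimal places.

The unemployment rate changed by −0.51 percentage points.

May: labor force = 187.93 + 6.07 = 194.00; u = 6.07/194.00 = 3.13%.
June: labor force = 185.02 + 4.97 = 189.99; u = 4.97/189.99 = 2.62%.
Change = 2.62% − 3.13% = −0.51 pp.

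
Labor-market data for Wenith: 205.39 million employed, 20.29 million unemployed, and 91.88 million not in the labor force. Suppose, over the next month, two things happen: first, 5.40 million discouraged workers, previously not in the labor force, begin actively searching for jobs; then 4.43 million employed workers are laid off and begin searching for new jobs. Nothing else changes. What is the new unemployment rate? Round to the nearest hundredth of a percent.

New unemployment rate ≈ 13.03%.

Initially, labor force = 205.39 + 20.29 = 225.68 million, so u = 20.29/225.68 = 8.99%.
After the first change, unemployed and labor force both rise by 5.40 → E = 205.39, U = 25.69, labor force = 231.08 million.
After the second change, employed falls and unemployed rises by 4.43; labor force unchanged → E = 200.96, U = 30.12, labor force = 231.08 million.
New unemployment rate = 30.12 / 231.08 = 13.03%.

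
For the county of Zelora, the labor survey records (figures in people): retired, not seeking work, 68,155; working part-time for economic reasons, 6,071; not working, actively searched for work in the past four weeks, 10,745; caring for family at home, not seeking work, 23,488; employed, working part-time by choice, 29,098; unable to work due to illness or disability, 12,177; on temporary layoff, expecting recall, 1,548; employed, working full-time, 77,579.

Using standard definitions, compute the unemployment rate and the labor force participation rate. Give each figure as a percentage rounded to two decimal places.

Employed = 6,071 + 29,098 + 77,579 = 112,748 (anyone who worked, including part-time for economic reasons, counts as employed).
Unemployed = 10,745 + 1,548 = 12,293 (jobless and actively searching, or on temporary layoff).
Labor force = 112,748 + 12,293 = 125,041.
Not in labor force = 68,155 + 23,488 + 12,177 = 103,820 (those not working and not actively searching are outside the labor force).
Civilian working-age population = 125,041 + 103,820 = 228,861.
Unemployment rate = 12,293 / 125,041 = 9.83%.
Labor force participation rate = 125,041 / 228,861 = 54.64%.

Unemployment rate ≈ 9.83%; labor force participation rate ≈ 54.64%.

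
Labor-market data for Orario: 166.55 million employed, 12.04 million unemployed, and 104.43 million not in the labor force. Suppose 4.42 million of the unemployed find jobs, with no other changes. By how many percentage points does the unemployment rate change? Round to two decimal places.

Initially, labor force = 166.55 + 12.04 = 178.59 million, so u = 12.04/178.59 = 6.74%.
After the change, unemployed falls and employed rises by 4.42; labor force unchanged → E = 170.97, U = 7.62, labor force = 178.59 million.
New unemployment rate = 7.62 / 178.59 = 4.27%.
Change = 4.27% − 6.74% = −2.47 percentage points.

The unemployment rate changes by −2.47 percentage points.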